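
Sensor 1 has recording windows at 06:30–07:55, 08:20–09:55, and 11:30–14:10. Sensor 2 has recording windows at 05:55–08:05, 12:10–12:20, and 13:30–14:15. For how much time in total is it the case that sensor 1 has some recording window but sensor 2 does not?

3 h 25 min

A \ B = 08:20-09:55, 11:30-12:10, 12:20-13:30.
Total: 1 h 35 min + 40 min + 1 h 10 min = 3 h 25 min.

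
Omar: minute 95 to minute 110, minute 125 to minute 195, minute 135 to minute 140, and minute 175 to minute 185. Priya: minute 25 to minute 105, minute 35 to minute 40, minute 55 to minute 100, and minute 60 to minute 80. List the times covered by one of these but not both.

minute 25 to minute 95, minute 105 to minute 110, minute 125 to minute 195

A, merged: minute 95 to minute 110, minute 125 to minute 195.
B, merged: minute 25 to minute 105.
A \ B = minute 105 to minute 110, minute 125 to minute 195.
B \ A = minute 25 to minute 95.
Union of the two gives the symmetric difference.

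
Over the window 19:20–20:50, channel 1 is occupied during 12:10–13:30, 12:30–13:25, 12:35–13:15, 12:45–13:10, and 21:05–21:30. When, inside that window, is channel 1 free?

19:20-20:50

The merged coverage is 12:10-13:30, 21:05-21:30.
Gaps within 19:20-20:50: 19:20-20:50.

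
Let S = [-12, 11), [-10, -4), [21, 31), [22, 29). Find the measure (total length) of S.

Merged: [-12, 11), [21, 31).
Lengths: 23 + 10 = 33.

33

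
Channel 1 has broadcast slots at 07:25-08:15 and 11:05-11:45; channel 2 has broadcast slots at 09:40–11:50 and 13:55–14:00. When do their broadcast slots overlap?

07:25-08:15 meets no B interval.
11:05-11:45 ∩ B → 11:05-11:45.

11:05-11:45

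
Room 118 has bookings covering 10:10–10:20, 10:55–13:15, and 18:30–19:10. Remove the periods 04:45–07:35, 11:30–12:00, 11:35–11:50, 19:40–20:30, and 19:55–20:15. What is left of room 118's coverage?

10:10-10:20, 10:55-11:30, 12:00-13:15, 18:30-19:10

Merge the second list: 04:45-07:35, 11:30-12:00, 19:40-20:30.
10:10-10:20: no B overlap → unchanged.
10:55-13:15 minus B → 10:55-11:30, 12:00-13:15.
18:30-19:10: no B overlap → unchanged.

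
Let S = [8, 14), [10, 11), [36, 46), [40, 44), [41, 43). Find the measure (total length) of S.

Merged: [8, 14), [36, 46).
Lengths: 6 + 10 = 16.

16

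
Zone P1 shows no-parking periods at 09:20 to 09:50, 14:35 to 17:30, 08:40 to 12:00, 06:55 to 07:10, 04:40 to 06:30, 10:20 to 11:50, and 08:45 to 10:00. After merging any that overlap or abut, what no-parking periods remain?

Sort by start: 04:40-06:30, 06:55-07:10, 08:40-12:00, 08:45-10:00, 09:20-09:50, 10:20-11:50, 14:35-17:30.
06:55-07:10 is disjoint → start new block.
08:40-12:00 is disjoint → start new block.
08:45-10:00 overlaps/touches 08:40-12:00 → extend to 08:40-12:00.
09:20-09:50 overlaps/touches 08:40-12:00 → extend to 08:40-12:00.
10:20-11:50 overlaps/touches 08:40-12:00 → extend to 08:40-12:00.
14:35-17:30 is disjoint → start new block.

04:40-06:30, 06:55-07:10, 08:40-12:00, 14:35-17:30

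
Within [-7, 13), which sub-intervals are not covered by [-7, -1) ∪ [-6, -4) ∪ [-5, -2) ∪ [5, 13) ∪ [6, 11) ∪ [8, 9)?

[-1, 5)

After merging, the occupied span is [-7, -1), [5, 13).
Complement within [-7, 13): [-1, 5).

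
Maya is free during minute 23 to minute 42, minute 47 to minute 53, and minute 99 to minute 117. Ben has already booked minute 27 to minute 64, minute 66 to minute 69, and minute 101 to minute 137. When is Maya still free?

minute 23 to minute 27, minute 99 to minute 101

minute 23 to minute 42 \ B = minute 23 to minute 27.
minute 47 to minute 53: entirely removed.
minute 99 to minute 117 \ B = minute 99 to minute 101.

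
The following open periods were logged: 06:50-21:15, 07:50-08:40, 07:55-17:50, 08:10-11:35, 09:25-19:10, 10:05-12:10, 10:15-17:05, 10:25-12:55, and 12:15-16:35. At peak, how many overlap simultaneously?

7

Walk the sorted start/end points keeping a running depth.
The depth first hits 7 at 10:25.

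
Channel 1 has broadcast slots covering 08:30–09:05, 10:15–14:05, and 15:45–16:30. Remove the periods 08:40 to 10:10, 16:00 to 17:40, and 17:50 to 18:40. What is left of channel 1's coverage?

08:30–08:40, 10:15–14:05, 15:45–16:00

08:30–09:05 \ B = 08:30–08:40.
10:15–14:05: nothing removed.
15:45–16:30 \ B = 15:45–16:00.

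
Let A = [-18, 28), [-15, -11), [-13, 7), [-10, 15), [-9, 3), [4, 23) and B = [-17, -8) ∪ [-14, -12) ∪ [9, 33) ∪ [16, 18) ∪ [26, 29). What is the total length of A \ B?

18

Merge the first list: [-18, 28).
Merge the second list: [-17, -8), [9, 33).
A \ B = [-18, -17), [-8, 9).
Total: 1 + 17 = 18.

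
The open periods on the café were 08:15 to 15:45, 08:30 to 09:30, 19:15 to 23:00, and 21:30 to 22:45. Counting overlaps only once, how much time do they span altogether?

11 h 15 min

Merged: 08:15–15:45, 19:15–23:00.
Lengths: 7 h 30 min + 3 h 45 min = 11 h 15 min.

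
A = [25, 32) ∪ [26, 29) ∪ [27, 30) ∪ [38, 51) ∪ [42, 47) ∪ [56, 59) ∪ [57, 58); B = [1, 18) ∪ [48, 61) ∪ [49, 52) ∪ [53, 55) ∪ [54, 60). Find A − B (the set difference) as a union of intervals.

[25, 32) ∪ [38, 48)

Merge the first list: [25, 32), [38, 51), [56, 59).
Merge the second list: [1, 18), [48, 61).
[25, 32) is untouched.
[38, 51) with B removed leaves [38, 48).
[56, 59) lies entirely inside B → drops out.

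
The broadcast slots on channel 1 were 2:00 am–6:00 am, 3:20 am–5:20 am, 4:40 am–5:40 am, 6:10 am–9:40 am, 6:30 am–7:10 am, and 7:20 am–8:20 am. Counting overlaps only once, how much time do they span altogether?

Merged: 2:00 am-6:00 am, 6:10 am-9:40 am.
Lengths: 4 h + 3 h 30 min = 7 h 30 min.

7 h 30 min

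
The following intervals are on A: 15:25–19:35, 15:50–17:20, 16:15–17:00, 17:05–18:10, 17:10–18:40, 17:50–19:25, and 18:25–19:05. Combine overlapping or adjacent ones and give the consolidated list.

15:25-19:35

15:50-17:20 overlaps/touches 15:25-19:35 → extend to 15:25-19:35.
16:15-17:00 overlaps/touches 15:25-19:35 → extend to 15:25-19:35.
17:05-18:10 overlaps/touches 15:25-19:35 → extend to 15:25-19:35.
17:10-18:40 overlaps/touches 15:25-19:35 → extend to 15:25-19:35.
17:50-19:25 overlaps/touches 15:25-19:35 → extend to 15:25-19:35.
18:25-19:05 overlaps/touches 15:25-19:35 → extend to 15:25-19:35.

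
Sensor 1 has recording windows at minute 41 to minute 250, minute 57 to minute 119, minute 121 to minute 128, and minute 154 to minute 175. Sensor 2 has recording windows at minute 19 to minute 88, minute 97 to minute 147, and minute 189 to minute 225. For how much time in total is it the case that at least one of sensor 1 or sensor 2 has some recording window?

First set merges to minute 41 to minute 250.
A ∪ B = minute 19 to minute 250.
Total: 231 minutes.

231 minutes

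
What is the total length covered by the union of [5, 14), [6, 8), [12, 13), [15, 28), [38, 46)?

30

Merged: [5, 14), [15, 28), [38, 46).
Lengths: 9 + 13 + 8 = 30.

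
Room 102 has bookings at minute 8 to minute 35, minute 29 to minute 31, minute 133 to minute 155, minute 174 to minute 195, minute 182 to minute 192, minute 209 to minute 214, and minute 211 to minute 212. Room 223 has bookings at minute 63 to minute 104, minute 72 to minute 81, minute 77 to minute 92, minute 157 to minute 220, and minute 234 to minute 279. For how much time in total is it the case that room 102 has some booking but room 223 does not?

49 minutes

First set merges to minute 8 to minute 35, minute 133 to minute 155, minute 174 to minute 195, minute 209 to minute 214.
Second set merges to minute 63 to minute 104, minute 157 to minute 220, minute 234 to minute 279.
A \ B = minute 8 to minute 35, minute 133 to minute 155.
Total: 27 minutes + 22 minutes = 49 minutes.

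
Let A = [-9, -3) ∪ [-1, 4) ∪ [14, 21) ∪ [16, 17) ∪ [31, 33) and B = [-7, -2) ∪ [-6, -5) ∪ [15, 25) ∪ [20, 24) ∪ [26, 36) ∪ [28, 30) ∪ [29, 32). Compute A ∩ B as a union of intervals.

Merge the first list: [-9, -3), [-1, 4), [14, 21), [31, 33).
Merge the second list: [-7, -2), [15, 25), [26, 36).
[-9, -3) overlaps B on [-7, -3).
[-1, 4) falls entirely outside B.
[14, 21) overlaps B on [15, 21).
[31, 33) overlaps B on [31, 33).

[-7, -3) ∪ [15, 21) ∪ [31, 33)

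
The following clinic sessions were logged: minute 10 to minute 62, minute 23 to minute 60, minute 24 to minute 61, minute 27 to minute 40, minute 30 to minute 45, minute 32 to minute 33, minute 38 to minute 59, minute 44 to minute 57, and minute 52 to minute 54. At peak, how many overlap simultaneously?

At minute 32, 6 of the intervals are simultaneously active.
No point has more.

6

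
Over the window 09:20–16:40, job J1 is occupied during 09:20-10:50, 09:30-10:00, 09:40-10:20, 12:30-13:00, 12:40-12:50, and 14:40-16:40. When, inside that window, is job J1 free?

After merging, the occupied span is 09:20-10:50, 12:30-13:00, 14:40-16:40.
Uncovered inside 09:20-16:40: 10:50-12:30, 13:00-14:40.

10:50-12:30, 13:00-14:40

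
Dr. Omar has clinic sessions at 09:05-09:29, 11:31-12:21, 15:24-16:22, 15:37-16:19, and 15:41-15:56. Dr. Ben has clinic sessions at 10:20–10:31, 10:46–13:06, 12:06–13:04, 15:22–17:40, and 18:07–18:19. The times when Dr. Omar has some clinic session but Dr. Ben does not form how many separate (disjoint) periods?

Merge the first list: 09:05–09:29, 11:31–12:21, 15:24–16:22.
Merge the second list: 10:20–10:31, 10:46–13:06, 15:22–17:40, 18:07–18:19.
A \ B = 09:05–09:29.
That is 1 disjoint piece.

1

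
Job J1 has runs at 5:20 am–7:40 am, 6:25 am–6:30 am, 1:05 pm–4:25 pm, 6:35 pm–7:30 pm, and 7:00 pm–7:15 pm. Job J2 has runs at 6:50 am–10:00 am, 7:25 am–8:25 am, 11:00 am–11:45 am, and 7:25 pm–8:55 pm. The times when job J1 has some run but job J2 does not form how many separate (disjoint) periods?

3

A, merged: 5:20 am-7:40 am, 1:05 pm-4:25 pm, 6:35 pm-7:30 pm.
B, merged: 6:50 am-10:00 am, 11:00 am-11:45 am, 7:25 pm-8:55 pm.
A \ B = 5:20 am-6:50 am, 1:05 pm-4:25 pm, 6:35 pm-7:25 pm.
That is 3 disjoint pieces.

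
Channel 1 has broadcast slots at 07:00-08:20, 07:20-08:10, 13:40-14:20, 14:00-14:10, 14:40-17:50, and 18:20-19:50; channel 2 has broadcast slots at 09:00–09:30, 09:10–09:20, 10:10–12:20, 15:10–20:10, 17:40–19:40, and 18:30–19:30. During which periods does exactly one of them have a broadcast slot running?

07:00–08:20, 09:00–09:30, 10:10–12:20, 13:40–14:20, 14:40–15:10, 17:50–18:20, 19:50–20:10

Merge the first list: 07:00–08:20, 13:40–14:20, 14:40–17:50, 18:20–19:50.
Merge the second list: 09:00–09:30, 10:10–12:20, 15:10–20:10.
Only in the first: 07:00–08:20, 13:40–14:20, 14:40–15:10.
Only in the second: 09:00–09:30, 10:10–12:20, 17:50–18:20, 19:50–20:10.
Together these are the periods covered by exactly one.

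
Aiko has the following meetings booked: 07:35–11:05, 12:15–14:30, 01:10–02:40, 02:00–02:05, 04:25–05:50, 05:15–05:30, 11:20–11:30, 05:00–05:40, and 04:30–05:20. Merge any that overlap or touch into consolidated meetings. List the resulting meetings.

01:10–02:40, 04:25–05:50, 07:35–11:05, 11:20–11:30, 12:15–14:30

Sort by start: 01:10–02:40, 02:00–02:05, 04:25–05:50, 04:30–05:20, 05:00–05:40, 05:15–05:30, 07:35–11:05, 11:20–11:30, 12:15–14:30.
02:00–02:05 overlaps/touches 01:10–02:40 → extend to 01:10–02:40.
04:25–05:50 is disjoint → start new block.
04:30–05:20 overlaps/touches 04:25–05:50 → extend to 04:25–05:50.
05:00–05:40 overlaps/touches 04:25–05:50 → extend to 04:25–05:50.
05:15–05:30 overlaps/touches 04:25–05:50 → extend to 04:25–05:50.
07:35–11:05 is disjoint → start new block.
11:20–11:30 is disjoint → start new block.
12:15–14:30 is disjoint → start new block.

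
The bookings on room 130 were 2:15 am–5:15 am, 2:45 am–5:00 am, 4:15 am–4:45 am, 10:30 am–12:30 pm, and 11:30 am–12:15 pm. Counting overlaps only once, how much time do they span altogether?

5 h

Merged: 2:15 am–5:15 am, 10:30 am–12:30 pm.
Lengths: 3 h + 2 h = 5 h.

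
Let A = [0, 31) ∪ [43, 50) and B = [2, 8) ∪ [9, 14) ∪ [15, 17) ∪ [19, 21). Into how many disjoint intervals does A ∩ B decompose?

A ∩ B = [2, 8), [9, 14), [15, 17), [19, 21).
That is 4 disjoint pieces.

4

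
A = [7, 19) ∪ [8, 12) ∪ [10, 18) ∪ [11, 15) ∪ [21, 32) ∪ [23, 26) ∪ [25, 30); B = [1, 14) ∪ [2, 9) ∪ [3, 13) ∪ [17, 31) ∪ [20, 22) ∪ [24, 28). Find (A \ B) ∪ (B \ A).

[1, 7) ∪ [14, 17) ∪ [19, 21) ∪ [31, 32)

Merge the first list: [7, 19), [21, 32).
Merge the second list: [1, 14), [17, 31).
A but not B: [14, 17), [31, 32).
B but not A: [1, 7), [19, 21).
Combining gives A △ B.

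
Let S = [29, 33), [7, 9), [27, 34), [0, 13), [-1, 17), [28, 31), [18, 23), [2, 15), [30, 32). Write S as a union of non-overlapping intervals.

[-1, 17) ∪ [18, 23) ∪ [27, 34)

Sort by start: [-1, 17), [0, 13), [2, 15), [7, 9), [18, 23), [27, 34), [28, 31), [29, 33), [30, 32).
[0, 13) overlaps/touches [-1, 17) → extend to [-1, 17).
[2, 15) overlaps/touches [-1, 17) → extend to [-1, 17).
[7, 9) overlaps/touches [-1, 17) → extend to [-1, 17).
[18, 23) is disjoint → start new block.
[27, 34) is disjoint → start new block.
[28, 31) overlaps/touches [27, 34) → extend to [27, 34).
[29, 33) overlaps/touches [27, 34) → extend to [27, 34).
[30, 32) overlaps/touches [27, 34) → extend to [27, 34).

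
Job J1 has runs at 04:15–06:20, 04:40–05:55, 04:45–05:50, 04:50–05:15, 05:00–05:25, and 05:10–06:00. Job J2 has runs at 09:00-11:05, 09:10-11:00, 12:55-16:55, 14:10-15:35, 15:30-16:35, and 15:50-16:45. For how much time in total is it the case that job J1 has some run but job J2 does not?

A, merged: 04:15–06:20.
B, merged: 09:00–11:05, 12:55–16:55.
A \ B = 04:15–06:20.
Total: 2 h 5 min.

2 h 5 min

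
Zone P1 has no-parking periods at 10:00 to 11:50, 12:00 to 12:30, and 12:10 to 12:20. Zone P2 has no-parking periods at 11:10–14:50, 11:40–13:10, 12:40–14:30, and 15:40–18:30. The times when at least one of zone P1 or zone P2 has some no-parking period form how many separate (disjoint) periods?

First set merges to 10:00-11:50, 12:00-12:30.
Second set merges to 11:10-14:50, 15:40-18:30.
A ∪ B = 10:00-14:50, 15:40-18:30.
That is 2 disjoint pieces.

2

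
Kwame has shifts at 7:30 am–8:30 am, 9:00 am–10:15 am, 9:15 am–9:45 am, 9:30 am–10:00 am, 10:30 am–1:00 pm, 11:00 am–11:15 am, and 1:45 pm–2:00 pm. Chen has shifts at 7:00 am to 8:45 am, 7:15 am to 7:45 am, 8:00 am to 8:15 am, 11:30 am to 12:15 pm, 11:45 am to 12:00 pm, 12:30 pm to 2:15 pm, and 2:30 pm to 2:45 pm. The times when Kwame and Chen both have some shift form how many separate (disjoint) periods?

A, merged: 7:30 am–8:30 am, 9:00 am–10:15 am, 10:30 am–1:00 pm, 1:45 pm–2:00 pm.
B, merged: 7:00 am–8:45 am, 11:30 am–12:15 pm, 12:30 pm–2:15 pm, 2:30 pm–2:45 pm.
A ∩ B = 7:30 am–8:30 am, 11:30 am–12:15 pm, 12:30 pm–1:00 pm, 1:45 pm–2:00 pm.
That is 4 disjoint pieces.

4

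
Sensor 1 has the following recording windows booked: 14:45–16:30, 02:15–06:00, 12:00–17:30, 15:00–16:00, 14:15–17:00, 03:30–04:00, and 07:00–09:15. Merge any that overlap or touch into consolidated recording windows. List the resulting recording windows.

02:15-06:00, 07:00-09:15, 12:00-17:30

Sort by start: 02:15-06:00, 03:30-04:00, 07:00-09:15, 12:00-17:30, 14:15-17:00, 14:45-16:30, 15:00-16:00.
03:30-04:00 overlaps/touches 02:15-06:00 → extend to 02:15-06:00.
07:00-09:15 is disjoint → start new block.
12:00-17:30 is disjoint → start new block.
14:15-17:00 overlaps/touches 12:00-17:30 → extend to 12:00-17:30.
14:45-16:30 overlaps/touches 12:00-17:30 → extend to 12:00-17:30.
15:00-16:00 overlaps/touches 12:00-17:30 → extend to 12:00-17:30.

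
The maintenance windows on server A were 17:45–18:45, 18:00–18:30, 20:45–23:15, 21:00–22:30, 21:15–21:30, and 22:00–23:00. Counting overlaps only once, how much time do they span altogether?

3 h 30 min

Merged: 17:45–18:45, 20:45–23:15.
Lengths: 1 h + 2 h 30 min = 3 h 30 min.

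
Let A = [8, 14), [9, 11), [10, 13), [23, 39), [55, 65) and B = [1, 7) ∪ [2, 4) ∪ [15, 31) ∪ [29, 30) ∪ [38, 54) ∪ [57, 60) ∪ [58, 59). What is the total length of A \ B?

20

First set merges to [8, 14), [23, 39), [55, 65).
Second set merges to [1, 7), [15, 31), [38, 54), [57, 60).
A \ B = [8, 14), [31, 38), [55, 57), [60, 65).
Total: 6 + 7 + 2 + 5 = 20.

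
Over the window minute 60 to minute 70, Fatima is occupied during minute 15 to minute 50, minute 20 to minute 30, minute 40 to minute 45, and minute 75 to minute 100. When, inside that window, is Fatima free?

After merging, the occupied span is minute 15 to minute 50, minute 75 to minute 100.
Uncovered inside minute 60 to minute 70: minute 60 to minute 70.

minute 60 to minute 70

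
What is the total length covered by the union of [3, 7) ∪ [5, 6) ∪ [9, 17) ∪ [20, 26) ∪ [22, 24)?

18

Merged: [3, 7), [9, 17), [20, 26).
Lengths: 4 + 8 + 6 = 18.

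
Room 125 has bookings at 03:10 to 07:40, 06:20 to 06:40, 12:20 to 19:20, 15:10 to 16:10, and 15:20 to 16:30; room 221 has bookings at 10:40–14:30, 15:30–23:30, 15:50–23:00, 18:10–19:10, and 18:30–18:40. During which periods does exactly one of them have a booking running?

03:10–07:40, 10:40–12:20, 14:30–15:30, 19:20–23:30

A, merged: 03:10–07:40, 12:20–19:20.
B, merged: 10:40–14:30, 15:30–23:30.
A but not B: 03:10–07:40, 14:30–15:30.
B but not A: 10:40–12:20, 19:20–23:30.
Combining gives A △ B.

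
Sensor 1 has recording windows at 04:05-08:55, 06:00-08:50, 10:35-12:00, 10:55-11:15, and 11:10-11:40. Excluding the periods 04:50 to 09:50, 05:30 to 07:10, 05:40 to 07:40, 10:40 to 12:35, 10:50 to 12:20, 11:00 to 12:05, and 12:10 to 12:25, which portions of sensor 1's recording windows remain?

04:05–04:50, 10:35–10:40

First set merges to 04:05–08:55, 10:35–12:00.
Second set merges to 04:50–09:50, 10:40–12:35.
04:05–08:55 minus B → 04:05–04:50.
10:35–12:00 minus B → 10:35–10:40.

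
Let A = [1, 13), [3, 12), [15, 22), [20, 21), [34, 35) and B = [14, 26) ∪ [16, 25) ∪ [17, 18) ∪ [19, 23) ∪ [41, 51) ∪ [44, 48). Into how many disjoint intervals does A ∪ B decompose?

4

First set merges to [1, 13), [15, 22), [34, 35).
Second set merges to [14, 26), [41, 51).
A ∪ B = [1, 13), [14, 26), [34, 35), [41, 51).
That is 4 disjoint pieces.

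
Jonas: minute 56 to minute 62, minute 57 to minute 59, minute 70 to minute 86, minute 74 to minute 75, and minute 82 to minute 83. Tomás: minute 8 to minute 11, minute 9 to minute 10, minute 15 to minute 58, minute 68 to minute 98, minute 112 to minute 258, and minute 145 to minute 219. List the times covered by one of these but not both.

minute 8 to minute 11, minute 15 to minute 56, minute 58 to minute 62, minute 68 to minute 70, minute 86 to minute 98, minute 112 to minute 258

A, merged: minute 56 to minute 62, minute 70 to minute 86.
B, merged: minute 8 to minute 11, minute 15 to minute 58, minute 68 to minute 98, minute 112 to minute 258.
A \ B = minute 58 to minute 62.
B \ A = minute 8 to minute 11, minute 15 to minute 56, minute 68 to minute 70, minute 86 to minute 98, minute 112 to minute 258.
Union of the two gives the symmetric difference.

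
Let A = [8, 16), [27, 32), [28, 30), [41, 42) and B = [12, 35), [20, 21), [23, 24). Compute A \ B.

First set merges to [8, 16), [27, 32), [41, 42).
Second set merges to [12, 35).
[8, 16) minus B → [8, 12).
[27, 32): fully covered by B → removed.
[41, 42): no B overlap → unchanged.

[8, 12) ∪ [41, 42)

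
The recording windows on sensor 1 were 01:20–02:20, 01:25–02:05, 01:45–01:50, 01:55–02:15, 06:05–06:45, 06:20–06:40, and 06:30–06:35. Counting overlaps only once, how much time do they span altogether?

Merged: 01:20–02:20, 06:05–06:45.
Lengths: 1 h + 40 min = 1 h 40 min.

1 h 40 min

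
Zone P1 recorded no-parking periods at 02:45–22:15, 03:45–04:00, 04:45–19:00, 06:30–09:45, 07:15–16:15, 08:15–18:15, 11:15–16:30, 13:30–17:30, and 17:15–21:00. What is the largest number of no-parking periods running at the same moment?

6

Walk the sorted start/end points keeping a running depth.
The depth first hits 6 at 13:30.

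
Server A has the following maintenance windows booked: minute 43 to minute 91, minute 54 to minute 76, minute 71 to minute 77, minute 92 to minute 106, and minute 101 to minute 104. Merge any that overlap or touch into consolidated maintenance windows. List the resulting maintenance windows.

minute 43 to minute 91, minute 92 to minute 106

minute 54 to minute 76 overlaps/touches minute 43 to minute 91 → extend to minute 43 to minute 91.
minute 71 to minute 77 overlaps/touches minute 43 to minute 91 → extend to minute 43 to minute 91.
minute 92 to minute 106 is disjoint → start new block.
minute 101 to minute 104 overlaps/touches minute 92 to minute 106 → extend to minute 92 to minute 106.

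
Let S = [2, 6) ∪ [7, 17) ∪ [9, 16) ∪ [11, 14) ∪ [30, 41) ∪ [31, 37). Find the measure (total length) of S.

Merged: [2, 6), [7, 17), [30, 41).
Lengths: 4 + 10 + 11 = 25.

25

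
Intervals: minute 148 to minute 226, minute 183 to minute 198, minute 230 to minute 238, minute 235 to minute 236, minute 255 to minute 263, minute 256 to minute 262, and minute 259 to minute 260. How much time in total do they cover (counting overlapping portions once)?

94 minutes

Merged: minute 148 to minute 226, minute 230 to minute 238, minute 255 to minute 263.
Lengths: 78 minutes + 8 minutes + 8 minutes = 94 minutes.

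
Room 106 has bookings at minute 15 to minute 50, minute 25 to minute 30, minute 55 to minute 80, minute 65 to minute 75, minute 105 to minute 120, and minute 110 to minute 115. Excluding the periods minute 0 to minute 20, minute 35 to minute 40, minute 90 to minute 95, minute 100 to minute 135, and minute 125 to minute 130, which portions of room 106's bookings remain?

minute 20 to minute 35, minute 40 to minute 50, minute 55 to minute 80

A, merged: minute 15 to minute 50, minute 55 to minute 80, minute 105 to minute 120.
B, merged: minute 0 to minute 20, minute 35 to minute 40, minute 90 to minute 95, minute 100 to minute 135.
minute 15 to minute 50 \ B = minute 20 to minute 35, minute 40 to minute 50.
minute 55 to minute 80: nothing removed.
minute 105 to minute 120: entirely removed.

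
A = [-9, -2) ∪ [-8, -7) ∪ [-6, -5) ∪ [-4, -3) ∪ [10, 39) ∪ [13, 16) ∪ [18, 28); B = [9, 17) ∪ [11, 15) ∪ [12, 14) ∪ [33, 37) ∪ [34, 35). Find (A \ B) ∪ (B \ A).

A, merged: [-9, -2), [10, 39).
B, merged: [9, 17), [33, 37).
A \ B = [-9, -2), [17, 33), [37, 39).
B \ A = [9, 10).
Union of the two gives the symmetric difference.

[-9, -2) ∪ [9, 10) ∪ [17, 33) ∪ [37, 39)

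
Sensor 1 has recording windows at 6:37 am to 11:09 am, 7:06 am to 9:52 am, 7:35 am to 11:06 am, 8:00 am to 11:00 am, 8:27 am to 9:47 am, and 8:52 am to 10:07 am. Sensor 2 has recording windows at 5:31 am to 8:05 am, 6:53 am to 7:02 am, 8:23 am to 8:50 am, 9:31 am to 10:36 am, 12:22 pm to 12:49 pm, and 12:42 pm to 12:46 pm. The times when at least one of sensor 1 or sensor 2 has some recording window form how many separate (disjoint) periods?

A, merged: 6:37 am-11:09 am.
B, merged: 5:31 am-8:05 am, 8:23 am-8:50 am, 9:31 am-10:36 am, 12:22 pm-12:49 pm.
A ∪ B = 5:31 am-11:09 am, 12:22 pm-12:49 pm.
That is 2 disjoint pieces.

2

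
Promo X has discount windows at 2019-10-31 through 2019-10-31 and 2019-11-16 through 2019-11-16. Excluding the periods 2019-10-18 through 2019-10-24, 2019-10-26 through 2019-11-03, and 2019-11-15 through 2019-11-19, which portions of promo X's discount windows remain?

none

2019-10-31 through 2019-10-31: fully covered by B → removed.
2019-11-16 through 2019-11-16: fully covered by B → removed.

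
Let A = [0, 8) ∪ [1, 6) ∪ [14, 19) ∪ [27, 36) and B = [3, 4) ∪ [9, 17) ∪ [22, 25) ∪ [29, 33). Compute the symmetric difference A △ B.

Merge the first list: [0, 8), [14, 19), [27, 36).
A \ B = [0, 3), [4, 8), [17, 19), [27, 29), [33, 36).
B \ A = [9, 14), [22, 25).
Union of the two gives the symmetric difference.

[0, 3) ∪ [4, 8) ∪ [9, 14) ∪ [17, 19) ∪ [22, 25) ∪ [27, 29) ∪ [33, 36)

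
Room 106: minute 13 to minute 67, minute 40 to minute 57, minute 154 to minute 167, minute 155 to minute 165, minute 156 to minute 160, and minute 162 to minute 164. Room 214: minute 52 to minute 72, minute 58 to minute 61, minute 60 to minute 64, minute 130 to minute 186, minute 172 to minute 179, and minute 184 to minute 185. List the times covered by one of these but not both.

First set merges to minute 13 to minute 67, minute 154 to minute 167.
Second set merges to minute 52 to minute 72, minute 130 to minute 186.
A but not B: minute 13 to minute 52.
B but not A: minute 67 to minute 72, minute 130 to minute 154, minute 167 to minute 186.
Combining gives A △ B.

minute 13 to minute 52, minute 67 to minute 72, minute 130 to minute 154, minute 167 to minute 186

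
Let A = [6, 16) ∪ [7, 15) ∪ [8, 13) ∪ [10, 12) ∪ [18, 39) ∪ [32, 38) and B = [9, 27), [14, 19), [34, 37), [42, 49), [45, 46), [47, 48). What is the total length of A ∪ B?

Merge the first list: [6, 16), [18, 39).
Merge the second list: [9, 27), [34, 37), [42, 49).
A ∪ B = [6, 39), [42, 49).
Total: 33 + 7 = 40.

40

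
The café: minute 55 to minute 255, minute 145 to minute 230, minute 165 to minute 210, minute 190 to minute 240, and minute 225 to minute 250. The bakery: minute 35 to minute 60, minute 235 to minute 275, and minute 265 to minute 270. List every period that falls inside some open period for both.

minute 55 to minute 60, minute 235 to minute 255

Merge the first list: minute 55 to minute 255.
Merge the second list: minute 35 to minute 60, minute 235 to minute 275.
minute 55 to minute 255 ∩ B → minute 55 to minute 60, minute 235 to minute 255.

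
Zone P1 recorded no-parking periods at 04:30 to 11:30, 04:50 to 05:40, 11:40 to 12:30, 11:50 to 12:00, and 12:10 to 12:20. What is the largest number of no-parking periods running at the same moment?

At 04:50, 2 of the intervals are simultaneously active.
No point has more.

2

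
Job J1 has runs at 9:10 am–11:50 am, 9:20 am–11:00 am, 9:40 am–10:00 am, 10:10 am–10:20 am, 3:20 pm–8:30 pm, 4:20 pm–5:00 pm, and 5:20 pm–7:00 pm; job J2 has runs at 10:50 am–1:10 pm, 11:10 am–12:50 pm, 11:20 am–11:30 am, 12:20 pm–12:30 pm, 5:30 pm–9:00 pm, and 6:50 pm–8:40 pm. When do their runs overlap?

A, merged: 9:10 am-11:50 am, 3:20 pm-8:30 pm.
B, merged: 10:50 am-1:10 pm, 5:30 pm-9:00 pm.
9:10 am-11:50 am overlaps B on 10:50 am-11:50 am.
3:20 pm-8:30 pm overlaps B on 5:30 pm-8:30 pm.

10:50 am-11:50 am, 5:30 pm-8:30 pm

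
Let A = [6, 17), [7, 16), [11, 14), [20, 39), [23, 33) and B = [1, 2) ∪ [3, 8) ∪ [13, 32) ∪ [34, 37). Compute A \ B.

Merge the first list: [6, 17), [20, 39).
[6, 17) minus B → [8, 13).
[20, 39) minus B → [32, 34), [37, 39).

[8, 13) ∪ [32, 34) ∪ [37, 39)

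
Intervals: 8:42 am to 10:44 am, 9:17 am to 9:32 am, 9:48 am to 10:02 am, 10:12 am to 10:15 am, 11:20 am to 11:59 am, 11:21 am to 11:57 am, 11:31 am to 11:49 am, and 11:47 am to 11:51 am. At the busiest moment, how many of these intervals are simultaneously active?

Walk the sorted start/end points keeping a running depth.
The depth first hits 4 at 11:47 am.

4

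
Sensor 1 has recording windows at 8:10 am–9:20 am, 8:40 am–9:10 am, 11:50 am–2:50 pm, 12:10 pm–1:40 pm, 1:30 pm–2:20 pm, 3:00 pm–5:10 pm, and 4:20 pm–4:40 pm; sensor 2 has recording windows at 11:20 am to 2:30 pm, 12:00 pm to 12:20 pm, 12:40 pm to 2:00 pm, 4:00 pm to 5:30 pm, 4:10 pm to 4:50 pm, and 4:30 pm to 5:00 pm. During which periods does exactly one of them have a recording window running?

Merge the first list: 8:10 am-9:20 am, 11:50 am-2:50 pm, 3:00 pm-5:10 pm.
Merge the second list: 11:20 am-2:30 pm, 4:00 pm-5:30 pm.
A \ B = 8:10 am-9:20 am, 2:30 pm-2:50 pm, 3:00 pm-4:00 pm.
B \ A = 11:20 am-11:50 am, 5:10 pm-5:30 pm.
Union of the two gives the symmetric difference.

8:10 am-9:20 am, 11:20 am-11:50 am, 2:30 pm-2:50 pm, 3:00 pm-4:00 pm, 5:10 pm-5:30 pm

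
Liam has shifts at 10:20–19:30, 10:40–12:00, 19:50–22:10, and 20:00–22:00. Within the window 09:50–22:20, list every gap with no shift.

The merged coverage is 10:20-19:30, 19:50-22:10.
Complement within 09:50-22:20: 09:50-10:20, 19:30-19:50, 22:10-22:20.

09:50-10:20, 19:30-19:50, 22:10-22:20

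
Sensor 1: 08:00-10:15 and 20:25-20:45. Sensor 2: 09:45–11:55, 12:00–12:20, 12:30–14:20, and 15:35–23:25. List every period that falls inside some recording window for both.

08:00–10:15 overlaps B on 09:45–10:15.
20:25–20:45 overlaps B on 20:25–20:45.

09:45–10:15, 20:25–20:45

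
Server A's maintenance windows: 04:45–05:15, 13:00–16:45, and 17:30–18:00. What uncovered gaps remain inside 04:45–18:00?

05:15–13:00, 16:45–17:30

After merging, the occupied span is 04:45–05:15, 13:00–16:45, 17:30–18:00.
Uncovered inside 04:45–18:00: 05:15–13:00, 16:45–17:30.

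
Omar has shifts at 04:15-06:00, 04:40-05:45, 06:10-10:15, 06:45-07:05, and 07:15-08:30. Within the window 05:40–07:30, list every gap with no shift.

06:00–06:10

After merging, the occupied span is 04:15–06:00, 06:10–10:15.
Gaps within 05:40–07:30: 06:00–06:10.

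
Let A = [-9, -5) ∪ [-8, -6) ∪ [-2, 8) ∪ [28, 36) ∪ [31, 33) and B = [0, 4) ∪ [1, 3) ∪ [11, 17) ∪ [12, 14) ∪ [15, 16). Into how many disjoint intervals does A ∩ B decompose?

1

Merge the first list: [-9, -5), [-2, 8), [28, 36).
Merge the second list: [0, 4), [11, 17).
A ∩ B = [0, 4).
That is 1 disjoint piece.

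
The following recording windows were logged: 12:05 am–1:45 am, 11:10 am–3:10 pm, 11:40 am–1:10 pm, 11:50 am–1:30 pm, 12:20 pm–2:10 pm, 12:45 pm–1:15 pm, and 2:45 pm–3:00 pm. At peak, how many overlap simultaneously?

5

At 12:45 pm, 5 of the intervals are simultaneously active.
No point has more.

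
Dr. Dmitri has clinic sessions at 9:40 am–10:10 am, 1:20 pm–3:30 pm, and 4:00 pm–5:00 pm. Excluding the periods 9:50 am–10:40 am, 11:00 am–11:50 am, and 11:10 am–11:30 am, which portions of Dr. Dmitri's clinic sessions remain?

9:40 am-9:50 am, 1:20 pm-3:30 pm, 4:00 pm-5:00 pm

Second set merges to 9:50 am-10:40 am, 11:00 am-11:50 am.
9:40 am-10:10 am minus B → 9:40 am-9:50 am.
1:20 pm-3:30 pm: no B overlap → unchanged.
4:00 pm-5:00 pm: no B overlap → unchanged.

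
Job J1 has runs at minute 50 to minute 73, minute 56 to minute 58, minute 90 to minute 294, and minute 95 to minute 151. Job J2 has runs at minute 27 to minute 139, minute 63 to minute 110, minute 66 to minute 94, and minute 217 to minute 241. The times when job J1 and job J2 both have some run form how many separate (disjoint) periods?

Merge the first list: minute 50 to minute 73, minute 90 to minute 294.
Merge the second list: minute 27 to minute 139, minute 217 to minute 241.
A ∩ B = minute 50 to minute 73, minute 90 to minute 139, minute 217 to minute 241.
That is 3 disjoint pieces.

3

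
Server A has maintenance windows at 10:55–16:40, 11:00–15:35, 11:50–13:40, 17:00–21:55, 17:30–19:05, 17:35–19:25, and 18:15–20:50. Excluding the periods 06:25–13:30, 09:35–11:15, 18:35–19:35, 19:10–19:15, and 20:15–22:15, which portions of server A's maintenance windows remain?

First set merges to 10:55-16:40, 17:00-21:55.
Second set merges to 06:25-13:30, 18:35-19:35, 20:15-22:15.
10:55-16:40 with B removed leaves 13:30-16:40.
17:00-21:55 with B removed leaves 17:00-18:35, 19:35-20:15.

13:30-16:40, 17:00-18:35, 19:35-20:15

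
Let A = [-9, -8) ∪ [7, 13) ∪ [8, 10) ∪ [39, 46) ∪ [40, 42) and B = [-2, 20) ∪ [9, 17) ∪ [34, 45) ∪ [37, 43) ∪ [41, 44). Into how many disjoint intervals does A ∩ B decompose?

A, merged: [-9, -8), [7, 13), [39, 46).
B, merged: [-2, 20), [34, 45).
A ∩ B = [7, 13), [39, 45).
That is 2 disjoint pieces.

2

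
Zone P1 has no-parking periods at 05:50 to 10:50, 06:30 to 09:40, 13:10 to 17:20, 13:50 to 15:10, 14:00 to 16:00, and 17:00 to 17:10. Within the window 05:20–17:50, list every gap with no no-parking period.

05:20–05:50, 10:50–13:10, 17:20–17:50

The merged coverage is 05:50–10:50, 13:10–17:20.
Gaps within 05:20–17:50: 05:20–05:50, 10:50–13:10, 17:20–17:50.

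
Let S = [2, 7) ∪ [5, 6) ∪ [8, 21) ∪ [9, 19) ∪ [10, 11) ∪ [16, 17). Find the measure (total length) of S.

Merged: [2, 7), [8, 21).
Lengths: 5 + 13 = 18.

18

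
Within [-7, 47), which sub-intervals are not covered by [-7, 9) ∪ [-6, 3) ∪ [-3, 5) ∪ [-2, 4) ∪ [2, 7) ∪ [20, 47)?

The merged coverage is [-7, 9), [20, 47).
Gaps within [-7, 47): [9, 20).

[9, 20)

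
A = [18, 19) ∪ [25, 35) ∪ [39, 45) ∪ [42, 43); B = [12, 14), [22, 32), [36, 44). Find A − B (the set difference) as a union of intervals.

[18, 19) ∪ [32, 35) ∪ [44, 45)

First set merges to [18, 19), [25, 35), [39, 45).
[18, 19) is untouched.
[25, 35) with B removed leaves [32, 35).
[39, 45) with B removed leaves [44, 45).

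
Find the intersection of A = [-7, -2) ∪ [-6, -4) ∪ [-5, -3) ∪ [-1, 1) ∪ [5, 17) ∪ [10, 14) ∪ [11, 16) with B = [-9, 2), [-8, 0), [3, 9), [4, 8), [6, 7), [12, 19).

Merge the first list: [-7, -2), [-1, 1), [5, 17).
Merge the second list: [-9, 2), [3, 9), [12, 19).
[-7, -2) overlaps B on [-7, -2).
[-1, 1) overlaps B on [-1, 1).
[5, 17) overlaps B on [5, 9), [12, 17).

[-7, -2) ∪ [-1, 1) ∪ [5, 9) ∪ [12, 17)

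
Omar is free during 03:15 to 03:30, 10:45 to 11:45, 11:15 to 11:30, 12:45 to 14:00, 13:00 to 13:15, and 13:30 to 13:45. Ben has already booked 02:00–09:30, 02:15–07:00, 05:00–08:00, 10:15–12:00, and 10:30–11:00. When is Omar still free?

12:45–14:00

First set merges to 03:15–03:30, 10:45–11:45, 12:45–14:00.
Second set merges to 02:00–09:30, 10:15–12:00.
03:15–03:30 lies entirely inside B → drops out.
10:45–11:45 lies entirely inside B → drops out.
12:45–14:00 is untouched.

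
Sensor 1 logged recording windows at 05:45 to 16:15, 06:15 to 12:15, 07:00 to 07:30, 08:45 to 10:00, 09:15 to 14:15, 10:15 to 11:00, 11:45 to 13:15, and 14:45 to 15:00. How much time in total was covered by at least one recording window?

Merged: 05:45-16:15.
Length: 10 h 30 min.

10 h 30 min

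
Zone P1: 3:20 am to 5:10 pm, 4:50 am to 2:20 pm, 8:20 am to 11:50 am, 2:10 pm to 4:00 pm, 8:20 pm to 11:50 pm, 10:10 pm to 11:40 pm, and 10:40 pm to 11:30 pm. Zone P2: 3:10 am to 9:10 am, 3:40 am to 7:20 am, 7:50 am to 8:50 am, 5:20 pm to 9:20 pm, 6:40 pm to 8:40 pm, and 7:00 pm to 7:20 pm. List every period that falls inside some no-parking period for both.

A, merged: 3:20 am–5:10 pm, 8:20 pm–11:50 pm.
B, merged: 3:10 am–9:10 am, 5:20 pm–9:20 pm.
3:20 am–5:10 pm overlaps B on 3:20 am–9:10 am.
8:20 pm–11:50 pm overlaps B on 8:20 pm–9:20 pm.

3:20 am–9:10 am, 8:20 pm–9:20 pm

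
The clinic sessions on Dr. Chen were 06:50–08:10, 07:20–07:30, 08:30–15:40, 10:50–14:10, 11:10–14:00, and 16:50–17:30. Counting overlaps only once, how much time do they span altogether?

Merged: 06:50–08:10, 08:30–15:40, 16:50–17:30.
Lengths: 1 h 20 min + 7 h 10 min + 40 min = 9 h 10 min.

9 h 10 min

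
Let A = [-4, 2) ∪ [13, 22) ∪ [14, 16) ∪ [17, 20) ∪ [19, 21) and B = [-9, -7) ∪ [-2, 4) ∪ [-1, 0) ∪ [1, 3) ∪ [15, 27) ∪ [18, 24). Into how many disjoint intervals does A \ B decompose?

Merge the first list: [-4, 2), [13, 22).
Merge the second list: [-9, -7), [-2, 4), [15, 27).
A \ B = [-4, -2), [13, 15).
That is 2 disjoint pieces.

2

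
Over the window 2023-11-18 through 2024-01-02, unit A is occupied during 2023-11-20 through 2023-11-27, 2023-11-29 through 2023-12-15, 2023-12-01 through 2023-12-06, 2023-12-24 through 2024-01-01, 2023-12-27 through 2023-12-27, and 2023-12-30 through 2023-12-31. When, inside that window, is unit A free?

The merged coverage is 2023-11-20 through 2023-11-27, 2023-11-29 through 2023-12-15, 2023-12-24 through 2024-01-01.
Gaps within 2023-11-18 through 2024-01-02: 2023-11-18 through 2023-11-19, 2023-11-28 through 2023-11-28, 2023-12-16 through 2023-12-23, 2024-01-02 through 2024-01-02.

2023-11-18 through 2023-11-19, 2023-11-28 through 2023-11-28, 2023-12-16 through 2023-12-23, 2024-01-02 through 2024-01-02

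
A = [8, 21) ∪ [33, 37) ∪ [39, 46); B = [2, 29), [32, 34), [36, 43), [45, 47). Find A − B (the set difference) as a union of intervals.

[8, 21): fully covered by B → removed.
[33, 37) minus B → [34, 36).
[39, 46) minus B → [43, 45).

[34, 36) ∪ [43, 45)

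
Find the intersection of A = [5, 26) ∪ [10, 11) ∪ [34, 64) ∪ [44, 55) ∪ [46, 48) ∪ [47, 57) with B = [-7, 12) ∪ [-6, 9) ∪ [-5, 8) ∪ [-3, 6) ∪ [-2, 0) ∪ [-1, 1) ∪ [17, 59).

A, merged: [5, 26), [34, 64).
B, merged: [-7, 12), [17, 59).
[5, 26) overlaps B on [5, 12), [17, 26).
[34, 64) overlaps B on [34, 59).

[5, 12) ∪ [17, 26) ∪ [34, 59)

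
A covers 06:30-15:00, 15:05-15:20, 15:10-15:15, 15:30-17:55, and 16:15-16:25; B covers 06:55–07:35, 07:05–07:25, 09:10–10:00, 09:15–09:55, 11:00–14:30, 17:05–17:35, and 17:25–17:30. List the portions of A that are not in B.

First set merges to 06:30-15:00, 15:05-15:20, 15:30-17:55.
Second set merges to 06:55-07:35, 09:10-10:00, 11:00-14:30, 17:05-17:35.
06:30-15:00 \ B = 06:30-06:55, 07:35-09:10, 10:00-11:00, 14:30-15:00.
15:05-15:20: nothing removed.
15:30-17:55 \ B = 15:30-17:05, 17:35-17:55.

06:30-06:55, 07:35-09:10, 10:00-11:00, 14:30-15:00, 15:05-15:20, 15:30-17:05, 17:35-17:55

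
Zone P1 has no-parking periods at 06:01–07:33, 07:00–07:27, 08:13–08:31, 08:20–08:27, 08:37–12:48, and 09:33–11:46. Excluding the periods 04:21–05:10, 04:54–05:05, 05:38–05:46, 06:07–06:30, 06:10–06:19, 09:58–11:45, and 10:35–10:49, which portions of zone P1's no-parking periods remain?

A, merged: 06:01-07:33, 08:13-08:31, 08:37-12:48.
B, merged: 04:21-05:10, 05:38-05:46, 06:07-06:30, 09:58-11:45.
06:01-07:33 minus B → 06:01-06:07, 06:30-07:33.
08:13-08:31: no B overlap → unchanged.
08:37-12:48 minus B → 08:37-09:58, 11:45-12:48.

06:01-06:07, 06:30-07:33, 08:13-08:31, 08:37-09:58, 11:45-12:48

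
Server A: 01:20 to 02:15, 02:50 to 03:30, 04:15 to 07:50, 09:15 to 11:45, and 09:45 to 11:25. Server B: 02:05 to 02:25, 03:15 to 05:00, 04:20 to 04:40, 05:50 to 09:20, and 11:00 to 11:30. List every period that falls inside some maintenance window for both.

02:05–02:15, 03:15–03:30, 04:15–05:00, 05:50–07:50, 09:15–09:20, 11:00–11:30

A, merged: 01:20–02:15, 02:50–03:30, 04:15–07:50, 09:15–11:45.
B, merged: 02:05–02:25, 03:15–05:00, 05:50–09:20, 11:00–11:30.
01:20–02:15 overlaps B on 02:05–02:15.
02:50–03:30 overlaps B on 03:15–03:30.
04:15–07:50 overlaps B on 04:15–05:00, 05:50–07:50.
09:15–11:45 overlaps B on 09:15–09:20, 11:00–11:30.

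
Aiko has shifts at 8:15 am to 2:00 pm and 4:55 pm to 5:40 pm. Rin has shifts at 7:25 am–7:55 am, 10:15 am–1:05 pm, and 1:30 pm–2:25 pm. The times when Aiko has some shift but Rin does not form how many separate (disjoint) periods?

3

A \ B = 8:15 am–10:15 am, 1:05 pm–1:30 pm, 4:55 pm–5:40 pm.
That is 3 disjoint pieces.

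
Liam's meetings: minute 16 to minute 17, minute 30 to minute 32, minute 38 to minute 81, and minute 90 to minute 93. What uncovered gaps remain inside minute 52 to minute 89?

After merging, the occupied span is minute 16 to minute 17, minute 30 to minute 32, minute 38 to minute 81, minute 90 to minute 93.
Complement within minute 52 to minute 89: minute 81 to minute 89.

minute 81 to minute 89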